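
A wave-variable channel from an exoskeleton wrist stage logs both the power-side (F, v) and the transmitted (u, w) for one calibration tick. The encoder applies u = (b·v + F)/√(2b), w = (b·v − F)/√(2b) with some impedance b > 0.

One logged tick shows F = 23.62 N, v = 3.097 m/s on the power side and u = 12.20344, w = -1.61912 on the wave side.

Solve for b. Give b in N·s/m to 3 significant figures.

b = 5.84 N·s/m

u + w = 10.58432;  u + w = √(2b)·v, so √(2b) = 10.58432/3.097 = 3.41760.
b = (√(2b))²/2 = 11.68002/2 = 5.84001.
(Check via u − w = 2F/√(2b): u − w = 13.82256, 2F/√(2b) = 13.82255.)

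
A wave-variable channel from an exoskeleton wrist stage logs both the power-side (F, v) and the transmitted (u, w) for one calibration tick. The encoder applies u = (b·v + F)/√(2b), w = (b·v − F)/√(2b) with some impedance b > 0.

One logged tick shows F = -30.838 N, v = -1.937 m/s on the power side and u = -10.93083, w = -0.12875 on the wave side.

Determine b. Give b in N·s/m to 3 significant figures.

u + w = -11.0596;  u + w = √(2b)·v, so √(2b) = -11.0596/(-1.937) = 5.7096.
b = (√(2b))²/2 = 32.6000/2 = 16.3000.
(Check via u − w = 2F/√(2b): u − w = -10.8021, 2F/√(2b) = -10.8021.)

b = 16.3 N·s/m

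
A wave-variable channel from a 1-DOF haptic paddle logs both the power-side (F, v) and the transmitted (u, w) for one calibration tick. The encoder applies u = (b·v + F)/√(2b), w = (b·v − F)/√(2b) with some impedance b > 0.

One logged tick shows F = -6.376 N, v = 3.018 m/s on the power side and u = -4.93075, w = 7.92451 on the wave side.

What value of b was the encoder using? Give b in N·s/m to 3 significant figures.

u + w = 2.99376;  u + w = √(2b)·v, so √(2b) = 2.99376/3.018 = 0.99197.
b = (√(2b))²/2 = 0.98400/2 = 0.49200.
(Check via u − w = 2F/√(2b): u − w = -12.85526, 2F/√(2b) = -12.85525.)

b = 0.492 N·s/m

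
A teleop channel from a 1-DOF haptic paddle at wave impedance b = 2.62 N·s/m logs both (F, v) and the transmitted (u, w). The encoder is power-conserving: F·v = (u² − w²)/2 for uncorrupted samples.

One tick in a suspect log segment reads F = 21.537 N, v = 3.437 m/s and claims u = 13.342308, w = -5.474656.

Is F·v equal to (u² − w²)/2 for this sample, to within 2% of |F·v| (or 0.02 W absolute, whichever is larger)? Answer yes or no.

F·v = 21.537×3.437 = 74.022669 W.
(u² − w²)/2 = (178.017183 − 29.971858)/2 = 74.022662 W.
|Δ| = 0.000007;  2% of max(1, |F·v|) = 1.480453.

yes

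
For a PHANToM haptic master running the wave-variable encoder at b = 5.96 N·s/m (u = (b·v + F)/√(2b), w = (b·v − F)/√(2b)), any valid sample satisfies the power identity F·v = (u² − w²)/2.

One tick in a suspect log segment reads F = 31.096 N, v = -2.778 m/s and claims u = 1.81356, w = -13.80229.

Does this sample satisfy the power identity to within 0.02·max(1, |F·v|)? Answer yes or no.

F·v = 31.096×(-2.778) = -86.38469 W.
(u² − w²)/2 = (3.28900 − 190.50321)/2 = -93.60710 W.
|Δ| = 7.22242;  2% of max(1, |F·v|) = 1.72769.

no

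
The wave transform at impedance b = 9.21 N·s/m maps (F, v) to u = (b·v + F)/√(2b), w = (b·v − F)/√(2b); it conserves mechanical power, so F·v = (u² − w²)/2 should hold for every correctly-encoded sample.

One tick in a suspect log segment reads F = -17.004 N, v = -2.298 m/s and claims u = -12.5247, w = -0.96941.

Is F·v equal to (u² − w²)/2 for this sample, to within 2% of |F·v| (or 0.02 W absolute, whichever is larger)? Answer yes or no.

F·v = (-17.004)×(-2.298) = 39.07519 W.
(u² − w²)/2 = (156.86811 − 0.93976)/2 = 77.96418 W.
|Δ| = 38.88899;  2% of max(1, |F·v|) = 0.78150.

no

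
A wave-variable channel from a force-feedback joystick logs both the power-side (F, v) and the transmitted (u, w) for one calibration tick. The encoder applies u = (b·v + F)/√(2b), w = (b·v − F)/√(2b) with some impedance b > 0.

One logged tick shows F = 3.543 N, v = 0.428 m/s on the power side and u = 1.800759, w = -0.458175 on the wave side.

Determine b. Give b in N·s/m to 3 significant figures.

u + w = 1.342584;  u + w = √(2b)·v, so √(2b) = 1.342584/0.428 = 3.136879.
b = (√(2b))²/2 = 9.840007/2 = 4.920003.
(Check via u − w = 2F/√(2b): u − w = 2.258934, 2F/√(2b) = 2.258934.)

b = 4.92 N·s/m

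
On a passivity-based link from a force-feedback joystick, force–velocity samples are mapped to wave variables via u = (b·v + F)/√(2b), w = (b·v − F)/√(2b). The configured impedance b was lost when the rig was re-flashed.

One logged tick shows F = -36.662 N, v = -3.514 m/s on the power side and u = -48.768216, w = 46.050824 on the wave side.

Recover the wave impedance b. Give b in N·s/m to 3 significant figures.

u + w = -2.717392;  u + w = √(2b)·v, so √(2b) = -2.717392/(-3.514) = 0.773304.
b = (√(2b))²/2 = 0.598000/2 = 0.299000.
(Check via u − w = 2F/√(2b): u − w = -94.819040, 2F/√(2b) = -94.819053.)

b = 0.299 N·s/m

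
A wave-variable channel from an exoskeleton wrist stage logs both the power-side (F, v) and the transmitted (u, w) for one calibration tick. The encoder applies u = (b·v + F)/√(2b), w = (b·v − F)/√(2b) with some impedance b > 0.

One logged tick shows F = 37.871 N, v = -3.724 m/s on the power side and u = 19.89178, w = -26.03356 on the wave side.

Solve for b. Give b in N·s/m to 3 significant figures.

b = 1.36 N·s/m

u + w = -6.1418;  u + w = √(2b)·v, so √(2b) = -6.1418/(-3.724) = 1.6492.
b = (√(2b))²/2 = 2.7200/2 = 1.3600.
(Check via u − w = 2F/√(2b): u − w = 45.9253, 2F/√(2b) = 45.9253.)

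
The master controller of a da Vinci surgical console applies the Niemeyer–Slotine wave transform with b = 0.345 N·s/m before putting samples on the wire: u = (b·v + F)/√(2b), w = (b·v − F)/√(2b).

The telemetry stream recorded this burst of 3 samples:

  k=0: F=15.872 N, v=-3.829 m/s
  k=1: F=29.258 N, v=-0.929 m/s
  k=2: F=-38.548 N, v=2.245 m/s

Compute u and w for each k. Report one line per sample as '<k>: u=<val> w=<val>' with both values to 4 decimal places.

k=0: b·v=0.345×(-3.829)=-1.3210; √(2b)=0.8307; u=(-1.3210+15.872)/0.8307=17.5173, w=(-1.3210−15.872)/0.8307=-20.6979
k=1: b·v=0.345×(-0.929)=-0.3205; √(2b)=0.8307; u=(-0.3205+29.258)/0.8307=34.8367, w=(-0.3205−29.258)/0.8307=-35.6083
k=2: b·v=0.345×2.245=0.7745; √(2b)=0.8307; u=(0.7745+(-38.548))/0.8307=-45.4739, w=(0.7745−(-38.548))/0.8307=47.3388

0: u=17.5173 w=-20.6979
1: u=34.8367 w=-35.6083
2: u=-45.4739 w=47.3388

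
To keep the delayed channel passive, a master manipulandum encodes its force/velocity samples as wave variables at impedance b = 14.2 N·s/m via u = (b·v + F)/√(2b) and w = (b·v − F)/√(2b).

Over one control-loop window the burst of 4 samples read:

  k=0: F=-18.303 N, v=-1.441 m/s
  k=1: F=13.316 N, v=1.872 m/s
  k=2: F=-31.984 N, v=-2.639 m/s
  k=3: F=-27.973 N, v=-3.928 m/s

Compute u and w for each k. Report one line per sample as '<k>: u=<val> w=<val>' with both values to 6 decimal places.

k=0: b·v=14.2×(-1.441)=-20.462200; √(2b)=5.329165; u=(-20.462200+(-18.303))/5.329165=-7.274160, w=(-20.462200−(-18.303))/5.329165=-0.405167
k=1: b·v=14.2×1.872=26.582400; √(2b)=5.329165; u=(26.582400+13.316)/5.329165=7.486801, w=(26.582400−13.316)/5.329165=2.489396
k=2: b·v=14.2×(-2.639)=-37.473800; √(2b)=5.329165; u=(-37.473800+(-31.984))/5.329165=-13.033524, w=(-37.473800−(-31.984))/5.329165=-1.030143
k=3: b·v=14.2×(-3.928)=-55.777600; √(2b)=5.329165; u=(-55.777600+(-27.973))/5.329165=-15.715520, w=(-55.777600−(-27.973))/5.329165=-5.217440

0: u=-7.274160 w=-0.405167
1: u=7.486801 w=2.489396
2: u=-13.033524 w=-1.030143
3: u=-15.715520 w=-5.217440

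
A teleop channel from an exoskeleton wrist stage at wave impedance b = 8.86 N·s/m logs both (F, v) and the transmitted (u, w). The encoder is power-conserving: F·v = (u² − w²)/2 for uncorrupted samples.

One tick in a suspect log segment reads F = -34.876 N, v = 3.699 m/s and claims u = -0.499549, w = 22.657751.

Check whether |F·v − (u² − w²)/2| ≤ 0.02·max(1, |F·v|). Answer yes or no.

F·v = (-34.876)×3.699 = -129.006324 W.
(u² − w²)/2 = (0.249549 − 513.373680)/2 = -256.562066 W.
|Δ| = 127.555742;  2% of max(1, |F·v|) = 2.580126.

no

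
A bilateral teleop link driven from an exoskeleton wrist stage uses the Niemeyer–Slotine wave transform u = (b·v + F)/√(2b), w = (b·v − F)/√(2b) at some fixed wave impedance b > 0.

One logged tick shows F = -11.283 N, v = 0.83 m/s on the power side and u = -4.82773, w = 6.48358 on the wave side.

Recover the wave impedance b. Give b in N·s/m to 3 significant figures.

b = 1.99 N·s/m

u + w = 1.65585;  u + w = √(2b)·v, so √(2b) = 1.65585/0.83 = 1.99500.
b = (√(2b))²/2 = 3.98003/2 = 1.99001.
(Check via u − w = 2F/√(2b): u − w = -11.31131, 2F/√(2b) = -11.31128.)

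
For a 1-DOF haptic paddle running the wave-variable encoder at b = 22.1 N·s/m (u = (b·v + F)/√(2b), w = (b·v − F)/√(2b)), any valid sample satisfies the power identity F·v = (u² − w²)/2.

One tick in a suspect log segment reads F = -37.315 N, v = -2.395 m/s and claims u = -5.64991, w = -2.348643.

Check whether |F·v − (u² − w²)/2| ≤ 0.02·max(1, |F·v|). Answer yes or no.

F·v = (-37.315)×(-2.395) = 89.369425 W.
(u² − w²)/2 = (31.921483 − 5.516124)/2 = 13.202680 W.
|Δ| = 76.166745;  2% of max(1, |F·v|) = 1.787388.

no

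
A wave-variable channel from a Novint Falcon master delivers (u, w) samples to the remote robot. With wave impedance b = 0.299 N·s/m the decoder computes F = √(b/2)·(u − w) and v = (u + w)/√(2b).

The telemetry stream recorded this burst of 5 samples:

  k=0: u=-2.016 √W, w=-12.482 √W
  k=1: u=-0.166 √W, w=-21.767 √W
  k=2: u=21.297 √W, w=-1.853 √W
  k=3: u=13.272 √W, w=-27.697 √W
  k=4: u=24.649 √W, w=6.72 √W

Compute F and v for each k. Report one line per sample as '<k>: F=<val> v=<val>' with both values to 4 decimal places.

k=0: u−w=10.4660, u+w=-14.4980; √(b/2)=0.3867, √(2b)=0.7733; F=0.3867×10.466=4.0467, v=-14.4980/0.7733=-18.7481
k=1: u−w=21.6010, u+w=-21.9330; √(b/2)=0.3867, √(2b)=0.7733; F=0.3867×21.601=8.3521, v=-21.9330/0.7733=-28.3627
k=2: u−w=23.1500, u+w=19.4440; √(b/2)=0.3867, √(2b)=0.7733; F=0.3867×23.15=8.9510, v=19.4440/0.7733=25.1440
k=3: u−w=40.9690, u+w=-14.4250; √(b/2)=0.3867, √(2b)=0.7733; F=0.3867×40.969=15.8408, v=-14.4250/0.7733=-18.6537
k=4: u−w=17.9290, u+w=31.3690; √(b/2)=0.3867, √(2b)=0.7733; F=0.3867×17.929=6.9323, v=31.3690/0.7733=40.5649

0: F=4.0467 v=-18.7481
1: F=8.3521 v=-28.3627
2: F=8.9510 v=25.1440
3: F=15.8408 v=-18.6537
4: F=6.9323 v=40.5649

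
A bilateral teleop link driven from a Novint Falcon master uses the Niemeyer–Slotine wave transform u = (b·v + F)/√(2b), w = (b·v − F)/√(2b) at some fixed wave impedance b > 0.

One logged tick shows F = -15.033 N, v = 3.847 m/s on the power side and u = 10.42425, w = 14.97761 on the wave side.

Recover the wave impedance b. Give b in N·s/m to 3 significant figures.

b = 21.8 N·s/m

u + w = 25.40186;  u + w = √(2b)·v, so √(2b) = 25.40186/3.847 = 6.60303.
b = (√(2b))²/2 = 43.60002/2 = 21.80001.
(Check via u − w = 2F/√(2b): u − w = -4.55336, 2F/√(2b) = -4.55336.)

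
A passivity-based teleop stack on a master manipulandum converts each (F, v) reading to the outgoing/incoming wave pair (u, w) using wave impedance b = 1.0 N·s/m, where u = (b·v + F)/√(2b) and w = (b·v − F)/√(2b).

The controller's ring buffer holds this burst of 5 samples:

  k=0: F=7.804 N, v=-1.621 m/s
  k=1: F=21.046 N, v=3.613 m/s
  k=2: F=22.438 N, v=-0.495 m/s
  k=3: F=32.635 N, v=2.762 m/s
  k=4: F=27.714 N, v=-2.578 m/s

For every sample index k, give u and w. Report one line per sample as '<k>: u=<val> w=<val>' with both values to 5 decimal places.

k=0: b·v=1.0×(-1.621)=-1.62100; √(2b)=1.41421; u=(-1.62100+7.804)/1.41421=4.37204, w=(-1.62100−7.804)/1.41421=-6.66448
k=1: b·v=1.0×3.613=3.61300; √(2b)=1.41421; u=(3.61300+21.046)/1.41421=17.43655, w=(3.61300−21.046)/1.41421=-12.32699
k=2: b·v=1.0×(-0.495)=-0.49500; √(2b)=1.41421; u=(-0.49500+22.438)/1.41421=15.51604, w=(-0.49500−22.438)/1.41421=-16.21608
k=3: b·v=1.0×2.762=2.76200; √(2b)=1.41421; u=(2.76200+32.635)/1.41421=25.02946, w=(2.76200−32.635)/1.41421=-21.12340
k=4: b·v=1.0×(-2.578)=-2.57800; √(2b)=1.41421; u=(-2.57800+27.714)/1.41421=17.77384, w=(-2.57800−27.714)/1.41421=-21.41968

0: u=4.37204 w=-6.66448
1: u=17.43655 w=-12.32699
2: u=15.51604 w=-16.21608
3: u=25.02946 w=-21.12340
4: u=17.77384 w=-21.41968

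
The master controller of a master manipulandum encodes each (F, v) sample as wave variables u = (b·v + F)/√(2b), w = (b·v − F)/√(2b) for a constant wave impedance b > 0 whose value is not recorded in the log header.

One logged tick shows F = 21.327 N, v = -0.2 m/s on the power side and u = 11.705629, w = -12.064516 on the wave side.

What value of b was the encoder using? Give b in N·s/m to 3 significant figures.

u + w = -0.358887;  u + w = √(2b)·v, so √(2b) = -0.358887/(-0.2) = 1.794435.
b = (√(2b))²/2 = 3.219997/2 = 1.609998.
(Check via u − w = 2F/√(2b): u − w = 23.770145, 2F/√(2b) = 23.770156.)

b = 1.61 N·s/m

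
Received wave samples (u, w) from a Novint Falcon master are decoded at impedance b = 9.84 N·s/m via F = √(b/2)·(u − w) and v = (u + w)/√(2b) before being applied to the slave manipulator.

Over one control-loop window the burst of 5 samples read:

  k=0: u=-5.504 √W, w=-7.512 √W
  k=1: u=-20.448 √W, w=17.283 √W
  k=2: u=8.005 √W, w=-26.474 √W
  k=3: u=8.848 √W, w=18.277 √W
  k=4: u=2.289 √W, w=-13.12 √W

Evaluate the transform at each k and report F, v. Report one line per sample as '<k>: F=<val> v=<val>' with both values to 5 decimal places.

k=0: u−w=2.00800, u+w=-13.01600; √(b/2)=2.21811, √(2b)=4.43621; F=2.21811×2.008=4.45396, v=-13.01600/4.43621=-2.93403
k=1: u−w=-37.73100, u+w=-3.16500; √(b/2)=2.21811, √(2b)=4.43621; F=2.21811×(-37.731)=-83.69141, v=-3.16500/4.43621=-0.71345
k=2: u−w=34.47900, u+w=-18.46900; √(b/2)=2.21811, √(2b)=4.43621; F=2.21811×34.479=76.47812, v=-18.46900/4.43621=-4.16323
k=3: u−w=-9.42900, u+w=27.12500; √(b/2)=2.21811, √(2b)=4.43621; F=2.21811×(-9.429)=-20.91453, v=27.12500/4.43621=6.11445
k=4: u−w=15.40900, u+w=-10.83100; √(b/2)=2.21811, √(2b)=4.43621; F=2.21811×15.409=34.17882, v=-10.83100/4.43621=-2.44150

0: F=4.45396 v=-2.93403
1: F=-83.69141 v=-0.71345
2: F=76.47812 v=-4.16323
3: F=-20.91453 v=6.11445
4: F=34.17882 v=-2.44150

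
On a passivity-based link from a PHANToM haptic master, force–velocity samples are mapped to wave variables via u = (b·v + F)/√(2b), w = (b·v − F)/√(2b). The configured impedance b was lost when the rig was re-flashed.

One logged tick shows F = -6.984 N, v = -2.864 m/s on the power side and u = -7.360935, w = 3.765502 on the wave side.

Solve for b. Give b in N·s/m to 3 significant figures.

b = 0.788 N·s/m

u + w = -3.595433;  u + w = √(2b)·v, so √(2b) = -3.595433/(-2.864) = 1.255389.
b = (√(2b))²/2 = 1.576001/2 = 0.788000.
(Check via u − w = 2F/√(2b): u − w = -11.126437, 2F/√(2b) = -11.126435.)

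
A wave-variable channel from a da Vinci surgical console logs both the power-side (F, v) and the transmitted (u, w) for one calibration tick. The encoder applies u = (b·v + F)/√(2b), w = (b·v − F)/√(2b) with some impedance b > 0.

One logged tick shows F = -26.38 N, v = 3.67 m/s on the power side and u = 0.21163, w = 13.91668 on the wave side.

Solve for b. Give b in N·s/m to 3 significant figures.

u + w = 14.1283;  u + w = √(2b)·v, so √(2b) = 14.1283/3.67 = 3.8497.
b = (√(2b))²/2 = 14.8200/2 = 7.4100.
(Check via u − w = 2F/√(2b): u − w = -13.7050, 2F/√(2b) = -13.7051.)

b = 7.41 N·s/m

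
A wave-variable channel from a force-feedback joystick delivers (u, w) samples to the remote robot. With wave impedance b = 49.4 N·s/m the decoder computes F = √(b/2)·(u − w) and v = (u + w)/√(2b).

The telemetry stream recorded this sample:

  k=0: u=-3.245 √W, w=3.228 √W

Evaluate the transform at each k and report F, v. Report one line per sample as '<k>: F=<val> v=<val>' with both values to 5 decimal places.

k=0: u−w=-6.47300, u+w=-0.01700; √(b/2)=4.96991, √(2b)=9.93982; F=4.96991×(-6.473)=-32.17022, v=-0.01700/9.93982=-0.00171

0: F=-32.17022 v=-0.00171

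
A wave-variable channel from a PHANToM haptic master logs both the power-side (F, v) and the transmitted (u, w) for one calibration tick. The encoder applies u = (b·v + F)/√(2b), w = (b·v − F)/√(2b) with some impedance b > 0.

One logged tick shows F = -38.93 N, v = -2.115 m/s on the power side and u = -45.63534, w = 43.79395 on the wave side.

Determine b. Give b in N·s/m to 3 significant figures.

b = 0.379 N·s/m

u + w = -1.84139;  u + w = √(2b)·v, so √(2b) = -1.84139/(-2.115) = 0.87063.
b = (√(2b))²/2 = 0.75800/2 = 0.37900.
(Check via u − w = 2F/√(2b): u − w = -89.42929, 2F/√(2b) = -89.42913.)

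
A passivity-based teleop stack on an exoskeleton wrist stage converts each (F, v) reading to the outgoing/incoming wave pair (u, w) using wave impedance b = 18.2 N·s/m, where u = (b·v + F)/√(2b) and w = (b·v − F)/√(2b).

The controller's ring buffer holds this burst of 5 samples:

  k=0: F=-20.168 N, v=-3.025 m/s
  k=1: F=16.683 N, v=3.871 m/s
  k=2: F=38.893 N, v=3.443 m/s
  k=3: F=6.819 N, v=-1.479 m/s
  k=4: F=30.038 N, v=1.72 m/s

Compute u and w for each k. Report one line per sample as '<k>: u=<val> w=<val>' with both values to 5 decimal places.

0: u=-12.46809 w=-5.78246
1: u=14.44252 w=8.91216
2: u=16.83268 w=3.93977
3: u=-3.33134 w=-5.59182
4: u=10.16734 w=0.20984

k=0: b·v=18.2×(-3.025)=-55.05500; √(2b)=6.03324; u=(-55.05500+(-20.168))/6.03324=-12.46809, w=(-55.05500−(-20.168))/6.03324=-5.78246
k=1: b·v=18.2×3.871=70.45220; √(2b)=6.03324; u=(70.45220+16.683)/6.03324=14.44252, w=(70.45220−16.683)/6.03324=8.91216
k=2: b·v=18.2×3.443=62.66260; √(2b)=6.03324; u=(62.66260+38.893)/6.03324=16.83268, w=(62.66260−38.893)/6.03324=3.93977
k=3: b·v=18.2×(-1.479)=-26.91780; √(2b)=6.03324; u=(-26.91780+6.819)/6.03324=-3.33134, w=(-26.91780−6.819)/6.03324=-5.59182
k=4: b·v=18.2×1.72=31.30400; √(2b)=6.03324; u=(31.30400+30.038)/6.03324=10.16734, w=(31.30400−30.038)/6.03324=0.20984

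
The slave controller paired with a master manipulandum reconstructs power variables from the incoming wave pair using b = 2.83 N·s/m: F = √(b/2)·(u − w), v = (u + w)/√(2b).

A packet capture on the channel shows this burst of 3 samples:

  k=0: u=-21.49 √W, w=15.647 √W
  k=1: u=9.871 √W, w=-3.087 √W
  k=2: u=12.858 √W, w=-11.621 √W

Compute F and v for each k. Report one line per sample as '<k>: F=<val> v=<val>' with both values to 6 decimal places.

0: F=-44.175863 v=-2.455996
1: F=15.414030 v=2.851528
2: F=29.118694 v=0.519950

k=0: u−w=-37.137000, u+w=-5.843000; √(b/2)=1.189538, √(2b)=2.379075; F=1.189538×(-37.137)=-44.175863, v=-5.843000/2.379075=-2.455996
k=1: u−w=12.958000, u+w=6.784000; √(b/2)=1.189538, √(2b)=2.379075; F=1.189538×12.958=15.414030, v=6.784000/2.379075=2.851528
k=2: u−w=24.479000, u+w=1.237000; √(b/2)=1.189538, √(2b)=2.379075; F=1.189538×24.479=29.118694, v=1.237000/2.379075=0.519950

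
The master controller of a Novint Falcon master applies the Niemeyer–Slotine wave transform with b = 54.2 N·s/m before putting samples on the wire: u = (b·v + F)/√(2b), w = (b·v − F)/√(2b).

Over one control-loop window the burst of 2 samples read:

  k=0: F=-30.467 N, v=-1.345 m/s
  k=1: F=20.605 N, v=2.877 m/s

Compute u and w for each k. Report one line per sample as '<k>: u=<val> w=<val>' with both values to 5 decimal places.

0: u=-9.92803 w=-4.07548
1: u=16.95604 w=12.99793

k=0: b·v=54.2×(-1.345)=-72.89900; √(2b)=10.41153; u=(-72.89900+(-30.467))/10.41153=-9.92803, w=(-72.89900−(-30.467))/10.41153=-4.07548
k=1: b·v=54.2×2.877=155.93340; √(2b)=10.41153; u=(155.93340+20.605)/10.41153=16.95604, w=(155.93340−20.605)/10.41153=12.99793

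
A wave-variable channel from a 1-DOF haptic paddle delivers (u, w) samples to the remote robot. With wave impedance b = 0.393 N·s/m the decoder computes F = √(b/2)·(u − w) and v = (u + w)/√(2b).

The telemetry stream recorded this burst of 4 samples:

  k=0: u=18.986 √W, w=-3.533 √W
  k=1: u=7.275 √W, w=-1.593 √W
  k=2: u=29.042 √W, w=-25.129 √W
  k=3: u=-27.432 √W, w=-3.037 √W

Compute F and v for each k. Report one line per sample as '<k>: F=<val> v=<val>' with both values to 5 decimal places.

k=0: u−w=22.51900, u+w=15.45300; √(b/2)=0.44328, √(2b)=0.88657; F=0.44328×22.519=9.98229, v=15.45300/0.88657=17.43017
k=1: u−w=8.86800, u+w=5.68200; √(b/2)=0.44328, √(2b)=0.88657; F=0.44328×8.868=3.93104, v=5.68200/0.88657=6.40900
k=2: u−w=54.17100, u+w=3.91300; √(b/2)=0.44328, √(2b)=0.88657; F=0.44328×54.171=24.01309, v=3.91300/0.88657=4.41366
k=3: u−w=-24.39500, u+w=-30.46900; √(b/2)=0.44328, √(2b)=0.88657; F=0.44328×(-24.395)=-10.81389, v=-30.46900/0.88657=-34.36742

0: F=9.98229 v=17.43017
1: F=3.93104 v=6.40900
2: F=24.01309 v=4.41366
3: F=-10.81389 v=-34.36742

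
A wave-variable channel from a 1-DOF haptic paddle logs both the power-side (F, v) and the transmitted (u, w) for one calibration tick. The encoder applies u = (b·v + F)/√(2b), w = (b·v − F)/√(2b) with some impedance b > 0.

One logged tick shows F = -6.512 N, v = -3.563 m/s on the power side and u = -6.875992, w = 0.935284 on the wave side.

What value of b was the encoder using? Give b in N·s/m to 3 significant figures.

b = 1.39 N·s/m

u + w = -5.940708;  u + w = √(2b)·v, so √(2b) = -5.940708/(-3.563) = 1.667333.
b = (√(2b))²/2 = 2.780000/2 = 1.390000.
(Check via u − w = 2F/√(2b): u − w = -7.811276, 2F/√(2b) = -7.811276.)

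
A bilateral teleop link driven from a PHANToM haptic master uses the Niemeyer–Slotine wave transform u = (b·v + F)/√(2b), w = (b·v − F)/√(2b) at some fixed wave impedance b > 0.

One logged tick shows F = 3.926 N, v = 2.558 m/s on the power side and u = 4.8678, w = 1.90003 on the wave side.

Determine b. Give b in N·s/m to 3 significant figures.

u + w = 6.76783;  u + w = √(2b)·v, so √(2b) = 6.76783/2.558 = 2.64575.
b = (√(2b))²/2 = 7.00000/2 = 3.50000.
(Check via u − w = 2F/√(2b): u − w = 2.96777, 2F/√(2b) = 2.96778.)

b = 3.5 N·s/m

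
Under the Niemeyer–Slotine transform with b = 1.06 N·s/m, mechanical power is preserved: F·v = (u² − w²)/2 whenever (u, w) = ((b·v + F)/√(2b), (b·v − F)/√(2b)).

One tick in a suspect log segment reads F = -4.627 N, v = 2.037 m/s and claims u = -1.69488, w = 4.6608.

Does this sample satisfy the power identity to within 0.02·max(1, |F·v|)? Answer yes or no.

F·v = (-4.627)×2.037 = -9.4252 W.
(u² − w²)/2 = (2.8726 − 21.7231)/2 = -9.4252 W.
|Δ| = 0.0000;  2% of max(1, |F·v|) = 0.1885.

yes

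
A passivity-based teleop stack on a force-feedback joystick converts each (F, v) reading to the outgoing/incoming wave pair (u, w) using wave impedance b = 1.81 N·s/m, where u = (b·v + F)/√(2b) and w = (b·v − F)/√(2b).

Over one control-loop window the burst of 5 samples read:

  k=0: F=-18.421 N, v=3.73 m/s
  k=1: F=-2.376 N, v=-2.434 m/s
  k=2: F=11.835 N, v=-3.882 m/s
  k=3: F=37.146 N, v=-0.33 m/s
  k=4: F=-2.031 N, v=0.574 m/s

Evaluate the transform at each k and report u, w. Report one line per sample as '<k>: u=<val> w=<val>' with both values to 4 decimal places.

0: u=-6.1335 w=13.2303
1: u=-3.5643 w=-1.0667
2: u=2.5273 w=-9.9133
3: u=19.2096 w=-19.8374
4: u=-0.5214 w=1.6135

k=0: b·v=1.81×3.73=6.7513; √(2b)=1.9026; u=(6.7513+(-18.421))/1.9026=-6.1335, w=(6.7513−(-18.421))/1.9026=13.2303
k=1: b·v=1.81×(-2.434)=-4.4055; √(2b)=1.9026; u=(-4.4055+(-2.376))/1.9026=-3.5643, w=(-4.4055−(-2.376))/1.9026=-1.0667
k=2: b·v=1.81×(-3.882)=-7.0264; √(2b)=1.9026; u=(-7.0264+11.835)/1.9026=2.5273, w=(-7.0264−11.835)/1.9026=-9.9133
k=3: b·v=1.81×(-0.33)=-0.5973; √(2b)=1.9026; u=(-0.5973+37.146)/1.9026=19.2096, w=(-0.5973−37.146)/1.9026=-19.8374
k=4: b·v=1.81×0.574=1.0389; √(2b)=1.9026; u=(1.0389+(-2.031))/1.9026=-0.5214, w=(1.0389−(-2.031))/1.9026=1.6135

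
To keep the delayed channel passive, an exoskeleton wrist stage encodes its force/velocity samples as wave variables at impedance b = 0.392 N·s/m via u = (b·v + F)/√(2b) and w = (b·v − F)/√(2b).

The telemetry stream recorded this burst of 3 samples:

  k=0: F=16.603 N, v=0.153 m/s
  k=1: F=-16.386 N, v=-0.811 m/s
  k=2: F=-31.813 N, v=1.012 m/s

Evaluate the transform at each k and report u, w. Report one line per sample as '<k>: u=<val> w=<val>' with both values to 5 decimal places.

0: u=18.81891 w=-18.68344
1: u=-18.86515 w=18.14706
2: u=-35.48109 w=36.37715

k=0: b·v=0.392×0.153=0.05998; √(2b)=0.88544; u=(0.05998+16.603)/0.88544=18.81891, w=(0.05998−16.603)/0.88544=-18.68344
k=1: b·v=0.392×(-0.811)=-0.31791; √(2b)=0.88544; u=(-0.31791+(-16.386))/0.88544=-18.86515, w=(-0.31791−(-16.386))/0.88544=18.14706
k=2: b·v=0.392×1.012=0.39670; √(2b)=0.88544; u=(0.39670+(-31.813))/0.88544=-35.48109, w=(0.39670−(-31.813))/0.88544=36.37715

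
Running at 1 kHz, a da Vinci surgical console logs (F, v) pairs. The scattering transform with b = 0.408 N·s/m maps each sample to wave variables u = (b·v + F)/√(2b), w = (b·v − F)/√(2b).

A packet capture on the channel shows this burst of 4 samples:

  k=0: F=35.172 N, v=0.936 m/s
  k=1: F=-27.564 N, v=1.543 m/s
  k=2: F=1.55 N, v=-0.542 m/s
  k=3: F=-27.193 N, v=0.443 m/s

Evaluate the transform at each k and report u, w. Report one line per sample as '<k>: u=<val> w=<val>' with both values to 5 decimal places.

0: u=39.35882 w=-38.51330
1: u=-29.81694 w=31.21078
2: u=1.47108 w=-1.96068
3: u=-29.90307 w=30.30324

k=0: b·v=0.408×0.936=0.38189; √(2b)=0.90333; u=(0.38189+35.172)/0.90333=39.35882, w=(0.38189−35.172)/0.90333=-38.51330
k=1: b·v=0.408×1.543=0.62954; √(2b)=0.90333; u=(0.62954+(-27.564))/0.90333=-29.81694, w=(0.62954−(-27.564))/0.90333=31.21078
k=2: b·v=0.408×(-0.542)=-0.22114; √(2b)=0.90333; u=(-0.22114+1.55)/0.90333=1.47108, w=(-0.22114−1.55)/0.90333=-1.96068
k=3: b·v=0.408×0.443=0.18074; √(2b)=0.90333; u=(0.18074+(-27.193))/0.90333=-29.90307, w=(0.18074−(-27.193))/0.90333=30.30324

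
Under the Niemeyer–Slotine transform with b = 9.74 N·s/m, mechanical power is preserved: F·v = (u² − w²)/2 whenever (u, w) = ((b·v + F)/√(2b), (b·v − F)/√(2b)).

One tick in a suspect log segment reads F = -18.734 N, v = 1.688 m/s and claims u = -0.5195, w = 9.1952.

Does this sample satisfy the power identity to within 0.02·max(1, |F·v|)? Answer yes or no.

F·v = (-18.734)×1.688 = -31.62299 W.
(u² − w²)/2 = (0.26988 − 84.55170)/2 = -42.14091 W.
|Δ| = 10.51792;  2% of max(1, |F·v|) = 0.63246.

no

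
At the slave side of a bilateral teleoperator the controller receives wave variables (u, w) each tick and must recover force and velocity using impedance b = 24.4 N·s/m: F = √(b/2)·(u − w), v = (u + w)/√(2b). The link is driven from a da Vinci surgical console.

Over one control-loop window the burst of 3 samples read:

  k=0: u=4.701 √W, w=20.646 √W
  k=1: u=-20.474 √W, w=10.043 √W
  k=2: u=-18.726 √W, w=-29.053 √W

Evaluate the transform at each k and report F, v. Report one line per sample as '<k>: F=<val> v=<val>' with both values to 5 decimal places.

0: F=-55.69349 v=3.62841
1: F=-106.59130 v=-1.49319
2: F=36.07066 v=-6.83954

k=0: u−w=-15.94500, u+w=25.34700; √(b/2)=3.49285, √(2b)=6.98570; F=3.49285×(-15.945)=-55.69349, v=25.34700/6.98570=3.62841
k=1: u−w=-30.51700, u+w=-10.43100; √(b/2)=3.49285, √(2b)=6.98570; F=3.49285×(-30.517)=-106.59130, v=-10.43100/6.98570=-1.49319
k=2: u−w=10.32700, u+w=-47.77900; √(b/2)=3.49285, √(2b)=6.98570; F=3.49285×10.327=36.07066, v=-47.77900/6.98570=-6.83954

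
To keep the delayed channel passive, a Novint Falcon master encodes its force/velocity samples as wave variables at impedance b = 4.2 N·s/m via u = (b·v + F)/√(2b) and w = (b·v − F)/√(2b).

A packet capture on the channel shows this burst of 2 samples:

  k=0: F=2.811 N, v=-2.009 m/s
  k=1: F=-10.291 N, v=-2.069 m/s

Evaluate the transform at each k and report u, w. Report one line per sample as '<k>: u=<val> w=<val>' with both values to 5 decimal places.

k=0: b·v=4.2×(-2.009)=-8.43780; √(2b)=2.89828; u=(-8.43780+2.811)/2.89828=-1.94143, w=(-8.43780−2.811)/2.89828=-3.88120
k=1: b·v=4.2×(-2.069)=-8.68980; √(2b)=2.89828; u=(-8.68980+(-10.291))/2.89828=-6.54900, w=(-8.68980−(-10.291))/2.89828=0.55247

0: u=-1.94143 w=-3.88120
1: u=-6.54900 w=0.55247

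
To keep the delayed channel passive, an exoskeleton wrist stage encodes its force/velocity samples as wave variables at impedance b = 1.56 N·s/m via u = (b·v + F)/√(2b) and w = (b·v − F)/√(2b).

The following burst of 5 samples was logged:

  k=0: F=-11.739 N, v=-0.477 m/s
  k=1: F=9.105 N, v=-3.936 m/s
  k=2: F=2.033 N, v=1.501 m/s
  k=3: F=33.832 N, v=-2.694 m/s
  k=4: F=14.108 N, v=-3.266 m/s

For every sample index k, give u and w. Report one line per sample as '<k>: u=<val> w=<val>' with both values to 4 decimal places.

0: u=-7.0672 w=6.2246
1: u=1.6785 w=-8.6309
2: u=2.4766 w=0.1747
3: u=16.7743 w=-21.5329
4: u=5.1026 w=-10.8715

k=0: b·v=1.56×(-0.477)=-0.7441; √(2b)=1.7664; u=(-0.7441+(-11.739))/1.7664=-7.0672, w=(-0.7441−(-11.739))/1.7664=6.2246
k=1: b·v=1.56×(-3.936)=-6.1402; √(2b)=1.7664; u=(-6.1402+9.105)/1.7664=1.6785, w=(-6.1402−9.105)/1.7664=-8.6309
k=2: b·v=1.56×1.501=2.3416; √(2b)=1.7664; u=(2.3416+2.033)/1.7664=2.4766, w=(2.3416−2.033)/1.7664=0.1747
k=3: b·v=1.56×(-2.694)=-4.2026; √(2b)=1.7664; u=(-4.2026+33.832)/1.7664=16.7743, w=(-4.2026−33.832)/1.7664=-21.5329
k=4: b·v=1.56×(-3.266)=-5.0950; √(2b)=1.7664; u=(-5.0950+14.108)/1.7664=5.1026, w=(-5.0950−14.108)/1.7664=-10.8715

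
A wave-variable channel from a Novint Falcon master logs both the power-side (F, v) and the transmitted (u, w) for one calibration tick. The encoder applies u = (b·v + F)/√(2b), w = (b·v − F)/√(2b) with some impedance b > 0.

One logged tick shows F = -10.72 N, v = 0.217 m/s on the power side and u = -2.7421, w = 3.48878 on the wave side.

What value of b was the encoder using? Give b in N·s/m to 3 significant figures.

u + w = 0.7467;  u + w = √(2b)·v, so √(2b) = 0.7467/0.217 = 3.4409.
b = (√(2b))²/2 = 11.8399/2 = 5.9200.
(Check via u − w = 2F/√(2b): u − w = -6.2309, 2F/√(2b) = -6.2309.)

b = 5.92 N·s/m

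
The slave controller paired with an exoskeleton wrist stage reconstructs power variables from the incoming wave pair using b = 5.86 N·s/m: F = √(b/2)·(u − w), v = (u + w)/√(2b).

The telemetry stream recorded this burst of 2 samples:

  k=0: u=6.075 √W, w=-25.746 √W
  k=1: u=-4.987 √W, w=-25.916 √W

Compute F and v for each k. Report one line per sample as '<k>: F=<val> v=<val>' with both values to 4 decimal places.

k=0: u−w=31.8210, u+w=-19.6710; √(b/2)=1.7117, √(2b)=3.4234; F=1.7117×31.821=54.4688, v=-19.6710/3.4234=-5.7460
k=1: u−w=20.9290, u+w=-30.9030; √(b/2)=1.7117, √(2b)=3.4234; F=1.7117×20.929=35.8247, v=-30.9030/3.4234=-9.0269

0: F=54.4688 v=-5.7460
1: F=35.8247 v=-9.0269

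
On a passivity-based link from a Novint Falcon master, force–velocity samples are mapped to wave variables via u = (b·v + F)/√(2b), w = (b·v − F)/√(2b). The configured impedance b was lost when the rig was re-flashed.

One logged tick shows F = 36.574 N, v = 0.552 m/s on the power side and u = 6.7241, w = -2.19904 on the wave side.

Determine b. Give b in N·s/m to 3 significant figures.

b = 33.6 N·s/m

u + w = 4.5251;  u + w = √(2b)·v, so √(2b) = 4.5251/0.552 = 8.1976.
b = (√(2b))²/2 = 67.2002/2 = 33.6001.
(Check via u − w = 2F/√(2b): u − w = 8.9231, 2F/√(2b) = 8.9231.)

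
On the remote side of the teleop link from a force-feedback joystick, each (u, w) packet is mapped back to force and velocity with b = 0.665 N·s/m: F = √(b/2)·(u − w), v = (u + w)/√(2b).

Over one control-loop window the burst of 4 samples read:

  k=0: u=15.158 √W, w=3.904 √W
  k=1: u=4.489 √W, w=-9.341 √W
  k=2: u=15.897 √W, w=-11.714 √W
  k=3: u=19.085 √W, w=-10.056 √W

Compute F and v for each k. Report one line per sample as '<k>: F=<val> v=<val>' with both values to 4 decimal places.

k=0: u−w=11.2540, u+w=19.0620; √(b/2)=0.5766, √(2b)=1.1533; F=0.5766×11.254=6.4894, v=19.0620/1.1533=16.5289
k=1: u−w=13.8300, u+w=-4.8520; √(b/2)=0.5766, √(2b)=1.1533; F=0.5766×13.83=7.9748, v=-4.8520/1.1533=-4.2072
k=2: u−w=27.6110, u+w=4.1830; √(b/2)=0.5766, √(2b)=1.1533; F=0.5766×27.611=15.9213, v=4.1830/1.1533=3.6271
k=3: u−w=29.1410, u+w=9.0290; √(b/2)=0.5766, √(2b)=1.1533; F=0.5766×29.141=16.8035, v=9.0290/1.1533=7.8291

0: F=6.4894 v=16.5289
1: F=7.9748 v=-4.2072
2: F=15.9213 v=3.6271
3: F=16.8035 v=7.8291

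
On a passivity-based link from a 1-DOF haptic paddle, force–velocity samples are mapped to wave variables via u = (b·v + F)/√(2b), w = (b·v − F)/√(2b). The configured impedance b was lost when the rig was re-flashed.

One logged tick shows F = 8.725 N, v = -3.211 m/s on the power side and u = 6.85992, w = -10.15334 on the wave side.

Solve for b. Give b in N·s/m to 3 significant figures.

b = 0.526 N·s/m

u + w = -3.2934;  u + w = √(2b)·v, so √(2b) = -3.2934/(-3.211) = 1.0257.
b = (√(2b))²/2 = 1.0520/2 = 0.5260.
(Check via u − w = 2F/√(2b): u − w = 17.0133, 2F/√(2b) = 17.0133.)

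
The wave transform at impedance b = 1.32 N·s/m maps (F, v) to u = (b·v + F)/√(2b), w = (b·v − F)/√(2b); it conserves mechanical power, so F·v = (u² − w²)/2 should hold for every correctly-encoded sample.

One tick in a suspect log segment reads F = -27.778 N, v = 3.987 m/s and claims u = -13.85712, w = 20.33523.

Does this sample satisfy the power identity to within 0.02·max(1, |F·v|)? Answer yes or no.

yes

F·v = (-27.778)×3.987 = -110.75089 W.
(u² − w²)/2 = (192.01977 − 413.52158)/2 = -110.75090 W.
|Δ| = 0.00002;  2% of max(1, |F·v|) = 2.21502.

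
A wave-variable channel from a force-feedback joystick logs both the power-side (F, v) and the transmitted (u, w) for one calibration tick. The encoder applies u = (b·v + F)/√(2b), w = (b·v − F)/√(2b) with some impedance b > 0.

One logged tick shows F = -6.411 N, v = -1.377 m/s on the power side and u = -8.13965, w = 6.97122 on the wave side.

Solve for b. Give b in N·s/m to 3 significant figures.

u + w = -1.1684;  u + w = √(2b)·v, so √(2b) = -1.1684/(-1.377) = 0.8485.
b = (√(2b))²/2 = 0.7200/2 = 0.3600.
(Check via u − w = 2F/√(2b): u − w = -15.1109, 2F/√(2b) = -15.1108.)

b = 0.36 N·s/m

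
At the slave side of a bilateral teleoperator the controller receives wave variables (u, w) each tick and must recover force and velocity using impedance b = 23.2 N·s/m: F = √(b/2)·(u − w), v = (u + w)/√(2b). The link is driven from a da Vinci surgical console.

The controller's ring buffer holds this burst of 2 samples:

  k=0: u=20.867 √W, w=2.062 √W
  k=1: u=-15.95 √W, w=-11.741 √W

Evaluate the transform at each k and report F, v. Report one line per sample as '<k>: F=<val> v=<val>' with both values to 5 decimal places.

k=0: u−w=18.80500, u+w=22.92900; √(b/2)=3.40588, √(2b)=6.81175; F=3.40588×18.805=64.04752, v=22.92900/6.81175=3.36609
k=1: u−w=-4.20900, u+w=-27.69100; √(b/2)=3.40588, √(2b)=6.81175; F=3.40588×(-4.209)=-14.33534, v=-27.69100/6.81175=-4.06518

0: F=64.04752 v=3.36609
1: F=-14.33534 v=-4.06518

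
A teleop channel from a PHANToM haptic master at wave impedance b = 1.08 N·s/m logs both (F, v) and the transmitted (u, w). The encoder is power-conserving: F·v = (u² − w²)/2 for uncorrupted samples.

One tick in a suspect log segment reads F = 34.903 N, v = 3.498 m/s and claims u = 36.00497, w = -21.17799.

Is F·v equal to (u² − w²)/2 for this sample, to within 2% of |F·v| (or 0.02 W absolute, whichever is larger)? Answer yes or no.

no

F·v = 34.903×3.498 = 122.09069 W.
(u² − w²)/2 = (1296.35786 − 448.50726)/2 = 423.92530 W.
|Δ| = 301.83461;  2% of max(1, |F·v|) = 2.44181.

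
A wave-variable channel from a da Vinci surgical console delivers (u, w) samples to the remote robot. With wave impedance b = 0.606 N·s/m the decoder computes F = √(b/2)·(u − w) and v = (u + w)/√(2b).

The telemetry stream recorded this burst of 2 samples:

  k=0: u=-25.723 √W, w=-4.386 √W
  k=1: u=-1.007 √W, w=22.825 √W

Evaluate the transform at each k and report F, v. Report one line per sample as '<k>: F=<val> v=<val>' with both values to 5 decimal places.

k=0: u−w=-21.33700, u+w=-30.10900; √(b/2)=0.55045, √(2b)=1.10091; F=0.55045×(-21.337)=-11.74504, v=-30.10900/1.10091=-27.34922
k=1: u−w=-23.83200, u+w=21.81800; √(b/2)=0.55045, √(2b)=1.10091; F=0.55045×(-23.832)=-13.11843, v=21.81800/1.10091=19.81817

0: F=-11.74504 v=-27.34922
1: F=-13.11843 v=19.81817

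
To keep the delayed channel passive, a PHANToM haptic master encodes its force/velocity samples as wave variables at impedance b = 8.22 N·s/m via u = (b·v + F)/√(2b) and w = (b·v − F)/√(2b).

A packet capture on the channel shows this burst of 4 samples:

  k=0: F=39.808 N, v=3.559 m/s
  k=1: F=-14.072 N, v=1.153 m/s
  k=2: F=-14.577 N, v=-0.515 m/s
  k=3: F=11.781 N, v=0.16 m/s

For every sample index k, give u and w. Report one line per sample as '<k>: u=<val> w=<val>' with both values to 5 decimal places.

0: u=17.03313 w=-2.60271
1: u=-1.13311 w=5.80810
2: u=-4.63922 w=2.55109
3: u=3.22994 w=-2.58120

k=0: b·v=8.22×3.559=29.25498; √(2b)=4.05463; u=(29.25498+39.808)/4.05463=17.03313, w=(29.25498−39.808)/4.05463=-2.60271
k=1: b·v=8.22×1.153=9.47766; √(2b)=4.05463; u=(9.47766+(-14.072))/4.05463=-1.13311, w=(9.47766−(-14.072))/4.05463=5.80810
k=2: b·v=8.22×(-0.515)=-4.23330; √(2b)=4.05463; u=(-4.23330+(-14.577))/4.05463=-4.63922, w=(-4.23330−(-14.577))/4.05463=2.55109
k=3: b·v=8.22×0.16=1.31520; √(2b)=4.05463; u=(1.31520+11.781)/4.05463=3.22994, w=(1.31520−11.781)/4.05463=-2.58120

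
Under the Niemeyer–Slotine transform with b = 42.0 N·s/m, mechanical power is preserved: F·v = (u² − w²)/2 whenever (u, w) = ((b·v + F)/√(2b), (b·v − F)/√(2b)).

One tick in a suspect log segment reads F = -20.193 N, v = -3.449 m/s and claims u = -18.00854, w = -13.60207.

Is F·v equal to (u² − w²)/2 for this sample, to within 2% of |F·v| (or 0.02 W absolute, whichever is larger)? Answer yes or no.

yes

F·v = (-20.193)×(-3.449) = 69.64566 W.
(u² − w²)/2 = (324.30751 − 185.01631)/2 = 69.64560 W.
|Δ| = 0.00005;  2% of max(1, |F·v|) = 1.39291.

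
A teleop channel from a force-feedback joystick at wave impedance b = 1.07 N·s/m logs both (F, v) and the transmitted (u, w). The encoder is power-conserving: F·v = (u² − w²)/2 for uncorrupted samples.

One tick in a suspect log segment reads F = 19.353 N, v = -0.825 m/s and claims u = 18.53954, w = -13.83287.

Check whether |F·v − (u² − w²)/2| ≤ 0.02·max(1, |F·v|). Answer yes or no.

no

F·v = 19.353×(-0.825) = -15.96622 W.
(u² − w²)/2 = (343.71454 − 191.34829)/2 = 76.18313 W.
|Δ| = 92.14935;  2% of max(1, |F·v|) = 0.31932.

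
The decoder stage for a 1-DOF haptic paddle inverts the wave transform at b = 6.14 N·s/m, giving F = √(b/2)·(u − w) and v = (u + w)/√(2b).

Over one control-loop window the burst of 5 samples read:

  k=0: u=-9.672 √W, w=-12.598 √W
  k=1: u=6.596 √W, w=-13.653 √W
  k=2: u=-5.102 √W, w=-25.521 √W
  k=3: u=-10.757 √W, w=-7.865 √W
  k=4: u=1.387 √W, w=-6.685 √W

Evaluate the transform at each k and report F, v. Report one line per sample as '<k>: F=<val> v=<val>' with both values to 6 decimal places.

0: F=5.126766 v=-6.355080
1: F=35.479114 v=-2.013821
2: F=35.776978 v=-8.738735
3: F=-5.067193 v=-5.314068
4: F=14.143287 v=-1.511864

k=0: u−w=2.926000, u+w=-22.270000; √(b/2)=1.752142, √(2b)=3.504283; F=1.752142×2.926=5.126766, v=-22.270000/3.504283=-6.355080
k=1: u−w=20.249000, u+w=-7.057000; √(b/2)=1.752142, √(2b)=3.504283; F=1.752142×20.249=35.479114, v=-7.057000/3.504283=-2.013821
k=2: u−w=20.419000, u+w=-30.623000; √(b/2)=1.752142, √(2b)=3.504283; F=1.752142×20.419=35.776978, v=-30.623000/3.504283=-8.738735
k=3: u−w=-2.892000, u+w=-18.622000; √(b/2)=1.752142, √(2b)=3.504283; F=1.752142×(-2.892)=-5.067193, v=-18.622000/3.504283=-5.314068
k=4: u−w=8.072000, u+w=-5.298000; √(b/2)=1.752142, √(2b)=3.504283; F=1.752142×8.072=14.143287, v=-5.298000/3.504283=-1.511864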